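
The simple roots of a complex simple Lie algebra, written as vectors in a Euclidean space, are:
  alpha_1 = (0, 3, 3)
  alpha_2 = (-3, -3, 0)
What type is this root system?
Compute the Cartan integers a_ij = 2(alpha_i, alpha_j)/(alpha_j, alpha_j); the resulting 2x2 Cartan matrix is
[[2, -1], [-1, 2]].
All simple roots have the same length, so the diagram is simply laced. The associated Dynkin diagram is a chain of 2 nodes with single edges (A_2), so the type is A_2 (the algebra sl(3)).

A_2 (sl(3))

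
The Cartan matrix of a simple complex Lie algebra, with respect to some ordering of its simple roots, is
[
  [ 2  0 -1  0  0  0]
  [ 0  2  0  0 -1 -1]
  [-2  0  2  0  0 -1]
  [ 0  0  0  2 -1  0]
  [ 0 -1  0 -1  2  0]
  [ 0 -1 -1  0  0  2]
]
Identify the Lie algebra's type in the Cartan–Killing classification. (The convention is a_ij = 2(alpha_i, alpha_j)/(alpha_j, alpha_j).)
B6

The matrix has rank 6 with 2's on the diagonal. Reading the off-diagonal entries as Dynkin edges (a single edge where a_ij = a_ji = -1; a double or triple edge where a_ij * a_ji = 2 or 3), the diagram is a chain of 6 nodes with a double edge at one end; the terminal node there is the unique short simple root (B_6). One simple-root ordering that puts it in standard form is (alpha_4, alpha_5, alpha_2, alpha_6, alpha_3, alpha_1). So the algebra is type B_6, i.e. so(13).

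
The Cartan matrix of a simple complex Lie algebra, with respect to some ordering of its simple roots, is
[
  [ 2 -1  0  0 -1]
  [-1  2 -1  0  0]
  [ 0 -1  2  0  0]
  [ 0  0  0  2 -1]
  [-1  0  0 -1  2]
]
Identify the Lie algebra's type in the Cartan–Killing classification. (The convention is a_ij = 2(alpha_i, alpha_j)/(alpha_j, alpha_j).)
A_5 (sl(6))

The matrix has rank 5 with 2's on the diagonal. Reading the off-diagonal entries as Dynkin edges (a single edge where a_ij = a_ji = -1; a double or triple edge where a_ij * a_ji = 2 or 3), the diagram is a chain of 5 nodes with single edges (A_5). One simple-root ordering that puts it in standard form is (alpha_4, alpha_5, alpha_1, alpha_2, alpha_3). So the algebra is type A_5, i.e. sl(6).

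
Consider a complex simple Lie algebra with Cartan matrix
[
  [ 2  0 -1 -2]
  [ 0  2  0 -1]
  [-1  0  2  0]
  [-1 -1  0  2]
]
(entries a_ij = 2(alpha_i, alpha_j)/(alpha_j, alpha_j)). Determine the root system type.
F_4

The matrix has rank 4 with 2's on the diagonal. Reading the off-diagonal entries as Dynkin edges (a single edge where a_ij = a_ji = -1; a double or triple edge where a_ij * a_ji = 2 or 3), the diagram is a chain of 4 nodes with a double edge between the middle two (F_4). One simple-root ordering that puts it in standard form is (alpha_3, alpha_1, alpha_4, alpha_2). So the algebra is type F_4.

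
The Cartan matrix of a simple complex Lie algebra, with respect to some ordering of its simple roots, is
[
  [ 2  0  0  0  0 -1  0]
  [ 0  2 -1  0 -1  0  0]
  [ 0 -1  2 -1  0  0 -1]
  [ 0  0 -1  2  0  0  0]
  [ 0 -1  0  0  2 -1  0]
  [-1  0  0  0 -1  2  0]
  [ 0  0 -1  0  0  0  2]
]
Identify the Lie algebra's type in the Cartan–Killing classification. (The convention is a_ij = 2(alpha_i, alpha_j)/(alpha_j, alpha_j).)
The matrix has rank 7 with 2's on the diagonal. Reading the off-diagonal entries as Dynkin edges (a single edge where a_ij = a_ji = -1; a double or triple edge where a_ij * a_ji = 2 or 3), the diagram is a chain of 5 nodes with a fork of two nodes at one end (D_7). One simple-root ordering that puts it in standard form is (alpha_1, alpha_6, alpha_5, alpha_2, alpha_3, alpha_4, alpha_7). So the algebra is type D_7, i.e. so(14).

D_7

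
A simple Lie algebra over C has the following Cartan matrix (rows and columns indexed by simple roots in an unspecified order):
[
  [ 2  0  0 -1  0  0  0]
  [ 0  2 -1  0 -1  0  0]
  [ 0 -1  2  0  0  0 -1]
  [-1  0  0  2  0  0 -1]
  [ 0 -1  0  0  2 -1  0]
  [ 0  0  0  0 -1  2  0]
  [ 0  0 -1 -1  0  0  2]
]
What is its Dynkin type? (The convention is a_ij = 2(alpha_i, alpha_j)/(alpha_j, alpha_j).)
The matrix has rank 7 with 2's on the diagonal. Reading the off-diagonal entries as Dynkin edges (a single edge where a_ij = a_ji = -1; a double or triple edge where a_ij * a_ji = 2 or 3), the diagram is a chain of 7 nodes with single edges (A_7). One simple-root ordering that puts it in standard form is (alpha_6, alpha_5, alpha_2, alpha_3, alpha_7, alpha_4, alpha_1). So the algebra is type A_7, i.e. sl(8).

A7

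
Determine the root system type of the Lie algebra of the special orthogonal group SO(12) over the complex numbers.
D_6

This is so(12) with 12 even, which has dimension 12(12-1)/2 = 66 and rank 12/2 = 6. In the classification of classical Lie algebras, the orthogonal algebra so(2n) in an even number of variables has type D_n; here n = 6, so the Dynkin diagram is a chain of 4 nodes with a fork of two nodes at one end (D_6). Hence the type is D_6.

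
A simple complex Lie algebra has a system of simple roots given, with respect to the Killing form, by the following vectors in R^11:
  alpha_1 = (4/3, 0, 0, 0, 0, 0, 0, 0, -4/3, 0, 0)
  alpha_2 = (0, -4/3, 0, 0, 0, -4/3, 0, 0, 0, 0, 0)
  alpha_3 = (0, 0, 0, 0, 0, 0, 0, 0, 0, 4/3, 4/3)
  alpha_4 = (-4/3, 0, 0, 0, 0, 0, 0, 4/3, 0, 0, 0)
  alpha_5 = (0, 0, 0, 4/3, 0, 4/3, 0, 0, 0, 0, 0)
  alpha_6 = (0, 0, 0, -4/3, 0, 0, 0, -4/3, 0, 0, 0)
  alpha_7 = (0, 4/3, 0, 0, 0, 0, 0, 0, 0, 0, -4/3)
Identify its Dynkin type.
A_7 (sl(8))

Compute the Cartan integers a_ij = 2(alpha_i, alpha_j)/(alpha_j, alpha_j); the resulting 7x7 Cartan matrix is
[[2, 0, 0, -1, 0, 0, 0], [0, 2, 0, 0, -1, 0, -1], [0, 0, 2, 0, 0, 0, -1], [-1, 0, 0, 2, 0, -1, 0], [0, -1, 0, 0, 2, -1, 0], [0, 0, 0, -1, -1, 2, 0], [0, -1, -1, 0, 0, 0, 2]].
All simple roots have the same length, so the diagram is simply laced. The associated Dynkin diagram is a chain of 7 nodes with single edges (A_7), so the type is A_7 (the algebra sl(8)).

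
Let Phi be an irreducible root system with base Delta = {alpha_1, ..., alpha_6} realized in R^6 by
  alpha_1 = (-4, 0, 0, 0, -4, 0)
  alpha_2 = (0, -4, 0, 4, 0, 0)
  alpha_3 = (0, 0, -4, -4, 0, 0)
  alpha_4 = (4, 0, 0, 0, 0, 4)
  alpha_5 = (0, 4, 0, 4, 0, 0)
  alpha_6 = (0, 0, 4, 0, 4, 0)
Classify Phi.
D_6 (so(12))

Compute the Cartan integers a_ij = 2(alpha_i, alpha_j)/(alpha_j, alpha_j); the resulting 6x6 Cartan matrix is
[[2, 0, 0, -1, 0, -1], [0, 2, -1, 0, 0, 0], [0, -1, 2, 0, -1, -1], [-1, 0, 0, 2, 0, 0], [0, 0, -1, 0, 2, 0], [-1, 0, -1, 0, 0, 2]].
All simple roots have the same length, so the diagram is simply laced. The associated Dynkin diagram is a chain of 4 nodes with a fork of two nodes at one end (D_6), so the type is D_6 (the algebra so(12)).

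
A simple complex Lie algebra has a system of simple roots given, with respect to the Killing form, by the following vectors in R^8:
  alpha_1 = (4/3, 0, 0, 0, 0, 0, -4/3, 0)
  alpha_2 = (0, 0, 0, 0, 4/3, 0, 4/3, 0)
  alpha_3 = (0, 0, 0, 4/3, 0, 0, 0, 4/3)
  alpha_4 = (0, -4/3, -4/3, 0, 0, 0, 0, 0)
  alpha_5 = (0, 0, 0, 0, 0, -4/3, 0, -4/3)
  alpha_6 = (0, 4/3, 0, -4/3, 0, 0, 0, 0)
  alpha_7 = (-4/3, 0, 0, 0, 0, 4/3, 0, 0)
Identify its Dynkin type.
A_7 (sl(8))

Compute the Cartan integers a_ij = 2(alpha_i, alpha_j)/(alpha_j, alpha_j); the resulting 7x7 Cartan matrix is
[[2, -1, 0, 0, 0, 0, -1], [-1, 2, 0, 0, 0, 0, 0], [0, 0, 2, 0, -1, -1, 0], [0, 0, 0, 2, 0, -1, 0], [0, 0, -1, 0, 2, 0, -1], [0, 0, -1, -1, 0, 2, 0], [-1, 0, 0, 0, -1, 0, 2]].
All simple roots have the same length, so the diagram is simply laced. The associated Dynkin diagram is a chain of 7 nodes with single edges (A_7), so the type is A_7 (the algebra sl(8)).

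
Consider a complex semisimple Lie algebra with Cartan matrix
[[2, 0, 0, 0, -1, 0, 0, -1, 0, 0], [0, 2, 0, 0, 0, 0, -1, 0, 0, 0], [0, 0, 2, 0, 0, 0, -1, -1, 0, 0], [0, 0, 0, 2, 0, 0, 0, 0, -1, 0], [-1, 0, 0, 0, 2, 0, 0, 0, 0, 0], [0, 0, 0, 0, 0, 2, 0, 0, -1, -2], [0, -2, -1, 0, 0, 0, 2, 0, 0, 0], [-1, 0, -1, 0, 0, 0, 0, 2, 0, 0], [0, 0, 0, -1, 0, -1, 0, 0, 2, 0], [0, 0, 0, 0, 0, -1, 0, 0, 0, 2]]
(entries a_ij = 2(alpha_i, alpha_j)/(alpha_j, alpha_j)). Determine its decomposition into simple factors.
B4 ⊕ B6

The diagram associated to this matrix has two connected components: the simple roots {alpha_4, alpha_6, alpha_9, alpha_10} form a chain of 4 nodes with a double edge at one end; the terminal node there is the unique short simple root (B_4), and {alpha_1, alpha_2, alpha_3, alpha_5, alpha_7, alpha_8} form a chain of 6 nodes with a double edge at one end; the terminal node there is the unique short simple root (B_6). A semisimple Lie algebra decomposes uniquely as the direct sum of simple ideals, one per connected component of its Dynkin diagram, so g ≅ B_4 ⊕ B_6 (dimension 36 + 78 = 114).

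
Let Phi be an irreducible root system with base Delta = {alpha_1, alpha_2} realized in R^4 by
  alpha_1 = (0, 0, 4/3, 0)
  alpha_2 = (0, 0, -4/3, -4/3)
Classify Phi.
type B_2

Compute the Cartan integers a_ij = 2(alpha_i, alpha_j)/(alpha_j, alpha_j); the resulting 2x2 Cartan matrix is
[[2, -1], [-2, 2]].
The roots have two lengths (squared-length ratio 2:1); the short ones are alpha_{1}. The associated Dynkin diagram is a chain of 2 nodes with a double edge at one end; the terminal node there is the unique short simple root (B_2), so the type is B_2 (the algebra so(5)).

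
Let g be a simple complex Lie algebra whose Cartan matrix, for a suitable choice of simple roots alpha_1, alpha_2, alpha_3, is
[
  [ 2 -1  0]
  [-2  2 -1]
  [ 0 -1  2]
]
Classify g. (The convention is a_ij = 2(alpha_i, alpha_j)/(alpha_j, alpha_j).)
B_3

The matrix has rank 3 with 2's on the diagonal. Reading the off-diagonal entries as Dynkin edges (a single edge where a_ij = a_ji = -1; a double or triple edge where a_ij * a_ji = 2 or 3), the diagram is a chain of 3 nodes with a double edge at one end; the terminal node there is the unique short simple root (B_3). One simple-root ordering that puts it in standard form is (alpha_3, alpha_2, alpha_1). So the algebra is type B_3, i.e. so(7).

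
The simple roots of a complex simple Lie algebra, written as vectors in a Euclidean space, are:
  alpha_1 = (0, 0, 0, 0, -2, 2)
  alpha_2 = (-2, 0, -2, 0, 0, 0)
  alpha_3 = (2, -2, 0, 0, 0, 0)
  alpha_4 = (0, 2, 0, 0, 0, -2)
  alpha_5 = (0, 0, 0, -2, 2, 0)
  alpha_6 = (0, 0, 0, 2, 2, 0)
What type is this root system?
Compute the Cartan integers a_ij = 2(alpha_i, alpha_j)/(alpha_j, alpha_j); the resulting 6x6 Cartan matrix is
[[2, 0, 0, -1, -1, -1], [0, 2, -1, 0, 0, 0], [0, -1, 2, -1, 0, 0], [-1, 0, -1, 2, 0, 0], [-1, 0, 0, 0, 2, 0], [-1, 0, 0, 0, 0, 2]].
All simple roots have the same length, so the diagram is simply laced. The associated Dynkin diagram is a chain of 4 nodes with a fork of two nodes at one end (D_6), so the type is D_6 (the algebra so(12)).

D6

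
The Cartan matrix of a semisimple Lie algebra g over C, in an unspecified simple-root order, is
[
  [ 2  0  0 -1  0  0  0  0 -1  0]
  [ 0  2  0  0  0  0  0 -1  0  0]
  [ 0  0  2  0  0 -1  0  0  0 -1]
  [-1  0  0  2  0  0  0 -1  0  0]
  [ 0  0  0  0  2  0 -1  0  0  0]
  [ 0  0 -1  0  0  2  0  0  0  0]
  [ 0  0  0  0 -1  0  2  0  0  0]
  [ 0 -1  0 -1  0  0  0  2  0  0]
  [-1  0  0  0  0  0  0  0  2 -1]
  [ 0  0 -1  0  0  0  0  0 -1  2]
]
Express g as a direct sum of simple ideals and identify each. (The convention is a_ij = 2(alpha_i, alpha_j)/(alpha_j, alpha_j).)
The diagram associated to this matrix has two connected components: the simple roots {alpha_5, alpha_7} form a chain of 2 nodes with single edges (A_2), and {alpha_1, alpha_2, alpha_3, alpha_4, alpha_6, alpha_8, alpha_9, alpha_10} form a chain of 8 nodes with single edges (A_8). A semisimple Lie algebra decomposes uniquely as the direct sum of simple ideals, one per connected component of its Dynkin diagram, so g ≅ A_2 ⊕ A_8 (dimension 8 + 80 = 88).

A_2 (sl(3)) + A_8 (sl(9))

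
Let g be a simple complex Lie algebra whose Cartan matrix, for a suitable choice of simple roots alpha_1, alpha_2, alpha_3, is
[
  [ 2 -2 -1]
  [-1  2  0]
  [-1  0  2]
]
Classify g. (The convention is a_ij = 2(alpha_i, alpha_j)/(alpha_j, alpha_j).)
B3

The matrix has rank 3 with 2's on the diagonal. Reading the off-diagonal entries as Dynkin edges (a single edge where a_ij = a_ji = -1; a double or triple edge where a_ij * a_ji = 2 or 3), the diagram is a chain of 3 nodes with a double edge at one end; the terminal node there is the unique short simple root (B_3). One simple-root ordering that puts it in standard form is (alpha_3, alpha_1, alpha_2). So the algebra is type B_3, i.e. so(7).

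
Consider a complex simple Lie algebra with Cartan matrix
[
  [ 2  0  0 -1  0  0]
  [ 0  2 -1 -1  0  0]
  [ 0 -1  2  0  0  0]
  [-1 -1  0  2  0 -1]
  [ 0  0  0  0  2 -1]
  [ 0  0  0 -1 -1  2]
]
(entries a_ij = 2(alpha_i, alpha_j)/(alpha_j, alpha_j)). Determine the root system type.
The matrix has rank 6 with 2's on the diagonal. Reading the off-diagonal entries as Dynkin edges (a single edge where a_ij = a_ji = -1; a double or triple edge where a_ij * a_ji = 2 or 3), the diagram is a chain of 5 nodes with one extra node attached to the third node from one end (E_6). One simple-root ordering that puts it in standard form is (alpha_5, alpha_1, alpha_6, alpha_4, alpha_2, alpha_3). So the algebra is type E_6.

E6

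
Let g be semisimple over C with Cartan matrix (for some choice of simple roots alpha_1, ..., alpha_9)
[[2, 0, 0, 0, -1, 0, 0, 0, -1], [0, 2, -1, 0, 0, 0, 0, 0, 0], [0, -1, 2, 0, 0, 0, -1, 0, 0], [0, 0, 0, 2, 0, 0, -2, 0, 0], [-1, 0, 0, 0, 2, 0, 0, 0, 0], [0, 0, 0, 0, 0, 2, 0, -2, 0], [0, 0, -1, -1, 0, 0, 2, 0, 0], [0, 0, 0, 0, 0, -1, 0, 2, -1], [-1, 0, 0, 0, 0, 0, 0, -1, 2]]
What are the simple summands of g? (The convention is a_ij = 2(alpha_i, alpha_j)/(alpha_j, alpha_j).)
C_4 ⊕ C_5

The diagram associated to this matrix has two connected components: the simple roots {alpha_2, alpha_3, alpha_4, alpha_7} form a chain of 4 nodes with a double edge at one end; the terminal node there is the unique long simple root (C_4), and {alpha_1, alpha_5, alpha_6, alpha_8, alpha_9} form a chain of 5 nodes with a double edge at one end; the terminal node there is the unique long simple root (C_5). A semisimple Lie algebra decomposes uniquely as the direct sum of simple ideals, one per connected component of its Dynkin diagram, so g ≅ C_4 ⊕ C_5 (dimension 36 + 55 = 91).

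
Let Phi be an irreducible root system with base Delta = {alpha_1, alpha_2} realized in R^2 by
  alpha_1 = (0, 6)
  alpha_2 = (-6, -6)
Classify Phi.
B_2 (so(5))

Compute the Cartan integers a_ij = 2(alpha_i, alpha_j)/(alpha_j, alpha_j); the resulting 2x2 Cartan matrix is
[[2, -1], [-2, 2]].
The roots have two lengths (squared-length ratio 2:1); the short ones are alpha_{1}. The associated Dynkin diagram is a chain of 2 nodes with a double edge at one end; the terminal node there is the unique short simple root (B_2), so the type is B_2 (the algebra so(5)).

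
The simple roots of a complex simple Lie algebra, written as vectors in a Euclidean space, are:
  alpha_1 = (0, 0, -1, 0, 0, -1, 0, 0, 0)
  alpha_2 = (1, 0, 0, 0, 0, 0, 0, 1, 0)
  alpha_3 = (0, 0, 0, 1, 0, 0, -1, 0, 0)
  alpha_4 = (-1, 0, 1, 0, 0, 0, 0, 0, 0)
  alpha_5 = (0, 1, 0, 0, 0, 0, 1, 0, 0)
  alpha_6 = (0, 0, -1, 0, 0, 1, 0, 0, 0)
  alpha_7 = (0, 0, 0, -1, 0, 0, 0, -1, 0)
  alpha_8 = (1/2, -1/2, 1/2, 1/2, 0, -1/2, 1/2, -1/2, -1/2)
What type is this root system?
Compute the Cartan integers a_ij = 2(alpha_i, alpha_j)/(alpha_j, alpha_j); the resulting 8x8 Cartan matrix is
[[2, 0, 0, -1, 0, 0, 0, 0], [0, 2, 0, -1, 0, 0, -1, 0], [0, 0, 2, 0, -1, 0, -1, 0], [-1, -1, 0, 2, 0, -1, 0, 0], [0, 0, -1, 0, 2, 0, 0, 0], [0, 0, 0, -1, 0, 2, 0, -1], [0, -1, -1, 0, 0, 0, 2, 0], [0, 0, 0, 0, 0, -1, 0, 2]].
All simple roots have the same length, so the diagram is simply laced. The associated Dynkin diagram is a chain of 7 nodes with one extra node attached to the third node from one end (E_8), so the type is E_8.

E_8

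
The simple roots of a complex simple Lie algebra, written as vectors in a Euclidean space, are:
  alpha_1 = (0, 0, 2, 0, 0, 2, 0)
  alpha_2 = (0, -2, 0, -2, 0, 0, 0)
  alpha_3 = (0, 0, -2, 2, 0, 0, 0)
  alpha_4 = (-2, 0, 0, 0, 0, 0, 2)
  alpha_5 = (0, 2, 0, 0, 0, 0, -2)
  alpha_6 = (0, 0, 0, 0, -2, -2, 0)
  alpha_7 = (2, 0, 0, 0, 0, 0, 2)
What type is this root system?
Compute the Cartan integers a_ij = 2(alpha_i, alpha_j)/(alpha_j, alpha_j); the resulting 7x7 Cartan matrix is
[[2, 0, -1, 0, 0, -1, 0], [0, 2, -1, 0, -1, 0, 0], [-1, -1, 2, 0, 0, 0, 0], [0, 0, 0, 2, -1, 0, 0], [0, -1, 0, -1, 2, 0, -1], [-1, 0, 0, 0, 0, 2, 0], [0, 0, 0, 0, -1, 0, 2]].
All simple roots have the same length, so the diagram is simply laced. The associated Dynkin diagram is a chain of 5 nodes with a fork of two nodes at one end (D_7), so the type is D_7 (the algebra so(14)).

type D_7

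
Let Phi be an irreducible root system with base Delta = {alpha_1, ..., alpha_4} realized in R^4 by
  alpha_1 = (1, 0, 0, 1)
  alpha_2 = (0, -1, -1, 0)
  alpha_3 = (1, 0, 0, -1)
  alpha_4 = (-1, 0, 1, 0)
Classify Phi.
Compute the Cartan integers a_ij = 2(alpha_i, alpha_j)/(alpha_j, alpha_j); the resulting 4x4 Cartan matrix is
[[2, 0, 0, -1], [0, 2, 0, -1], [0, 0, 2, -1], [-1, -1, -1, 2]].
All simple roots have the same length, so the diagram is simply laced. The associated Dynkin diagram is a chain of 2 nodes with a fork of two nodes at one end (D_4), so the type is D_4 (the algebra so(8)).

type D_4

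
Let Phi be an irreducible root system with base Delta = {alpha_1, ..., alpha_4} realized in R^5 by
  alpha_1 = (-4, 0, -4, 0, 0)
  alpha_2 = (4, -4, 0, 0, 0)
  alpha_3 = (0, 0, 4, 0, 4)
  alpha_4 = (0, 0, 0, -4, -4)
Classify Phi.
A_4 (sl(5))

Compute the Cartan integers a_ij = 2(alpha_i, alpha_j)/(alpha_j, alpha_j); the resulting 4x4 Cartan matrix is
[[2, -1, -1, 0], [-1, 2, 0, 0], [-1, 0, 2, -1], [0, 0, -1, 2]].
All simple roots have the same length, so the diagram is simply laced. The associated Dynkin diagram is a chain of 4 nodes with single edges (A_4), so the type is A_4 (the algebra sl(5)).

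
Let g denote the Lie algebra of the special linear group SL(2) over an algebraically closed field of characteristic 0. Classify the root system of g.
This is sl(2), which has dimension 2^2 - 1 = 3 and rank 2 - 1 = 1 (a Cartan subalgebra is the diagonal traceless matrices). In the classification of classical Lie algebras, the special linear algebra sl(n+1) has type A_n; here n = 1, so the Dynkin diagram is a chain of 1 nodes with single edges (A_1). Hence the type is A_1.

A_1 (sl(2))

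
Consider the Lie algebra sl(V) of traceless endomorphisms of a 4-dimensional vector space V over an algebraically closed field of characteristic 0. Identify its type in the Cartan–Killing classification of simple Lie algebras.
type A_3

This is sl(4), which has dimension 4^2 - 1 = 15 and rank 4 - 1 = 3 (a Cartan subalgebra is the diagonal traceless matrices). In the classification of classical Lie algebras, the special linear algebra sl(n+1) has type A_n; here n = 3, so the Dynkin diagram is a chain of 3 nodes with single edges (A_3). Hence the type is A_3.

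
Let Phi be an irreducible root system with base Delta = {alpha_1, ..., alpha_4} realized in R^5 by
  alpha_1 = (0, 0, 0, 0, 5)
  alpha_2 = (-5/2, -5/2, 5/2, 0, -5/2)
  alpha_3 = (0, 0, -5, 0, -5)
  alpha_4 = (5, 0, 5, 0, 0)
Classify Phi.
Compute the Cartan integers a_ij = 2(alpha_i, alpha_j)/(alpha_j, alpha_j); the resulting 4x4 Cartan matrix is
[[2, -1, -1, 0], [-1, 2, 0, 0], [-2, 0, 2, -1], [0, 0, -1, 2]].
The roots have two lengths (squared-length ratio 2:1); the short ones are alpha_{1,2}. The associated Dynkin diagram is a chain of 4 nodes with a double edge between the middle two (F_4), so the type is F_4.

F_4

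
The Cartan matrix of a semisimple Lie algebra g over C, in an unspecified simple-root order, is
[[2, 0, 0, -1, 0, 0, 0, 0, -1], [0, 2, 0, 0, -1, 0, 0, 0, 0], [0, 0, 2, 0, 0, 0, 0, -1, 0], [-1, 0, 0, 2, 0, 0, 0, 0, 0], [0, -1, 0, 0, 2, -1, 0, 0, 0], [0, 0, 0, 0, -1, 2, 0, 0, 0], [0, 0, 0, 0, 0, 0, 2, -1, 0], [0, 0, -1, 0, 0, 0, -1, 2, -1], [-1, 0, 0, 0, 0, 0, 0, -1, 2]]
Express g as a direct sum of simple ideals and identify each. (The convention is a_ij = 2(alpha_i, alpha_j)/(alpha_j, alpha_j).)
The diagram associated to this matrix has two connected components: the simple roots {alpha_2, alpha_5, alpha_6} form a chain of 3 nodes with single edges (A_3), and {alpha_1, alpha_3, alpha_4, alpha_7, alpha_8, alpha_9} form a chain of 4 nodes with a fork of two nodes at one end (D_6). A semisimple Lie algebra decomposes uniquely as the direct sum of simple ideals, one per connected component of its Dynkin diagram, so g ≅ A_3 ⊕ D_6 (dimension 15 + 66 = 81).

A3 ⊕ D6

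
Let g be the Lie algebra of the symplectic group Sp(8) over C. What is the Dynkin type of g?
type C_4

This is sp(8), which has dimension 8(8+1)/2 = 36 and rank 8/2 = 4. In the classification of classical Lie algebras, the symplectic algebra sp(2n) has type C_n; here n = 4, so the Dynkin diagram is a chain of 4 nodes with a double edge at one end; the terminal node there is the unique long simple root (C_4). Hence the type is C_4.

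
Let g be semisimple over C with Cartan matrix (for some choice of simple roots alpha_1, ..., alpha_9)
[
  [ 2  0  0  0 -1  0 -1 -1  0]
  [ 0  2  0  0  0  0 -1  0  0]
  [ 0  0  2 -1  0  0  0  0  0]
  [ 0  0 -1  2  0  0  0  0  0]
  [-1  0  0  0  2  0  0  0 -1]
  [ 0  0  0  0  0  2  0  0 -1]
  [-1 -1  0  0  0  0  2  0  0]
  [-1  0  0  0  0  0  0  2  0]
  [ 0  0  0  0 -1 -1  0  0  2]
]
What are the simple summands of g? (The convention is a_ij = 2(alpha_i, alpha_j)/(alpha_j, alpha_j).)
The diagram associated to this matrix has two connected components: the simple roots {alpha_3, alpha_4} form a chain of 2 nodes with single edges (A_2), and {alpha_1, alpha_2, alpha_5, alpha_6, alpha_7, alpha_8, alpha_9} form a chain of 6 nodes with one extra node attached to the third node from one end (E_7). A semisimple Lie algebra decomposes uniquely as the direct sum of simple ideals, one per connected component of its Dynkin diagram, so g ≅ A_2 ⊕ E_7 (dimension 8 + 133 = 141).

A_2 (sl(3)) ⊕ E_7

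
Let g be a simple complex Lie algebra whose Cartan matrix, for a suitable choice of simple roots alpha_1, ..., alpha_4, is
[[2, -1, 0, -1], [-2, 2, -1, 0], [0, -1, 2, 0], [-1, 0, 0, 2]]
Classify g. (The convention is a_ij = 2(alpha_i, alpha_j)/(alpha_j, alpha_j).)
The matrix has rank 4 with 2's on the diagonal. Reading the off-diagonal entries as Dynkin edges (a single edge where a_ij = a_ji = -1; a double or triple edge where a_ij * a_ji = 2 or 3), the diagram is a chain of 4 nodes with a double edge between the middle two (F_4). One simple-root ordering that puts it in standard form is (alpha_3, alpha_2, alpha_1, alpha_4). So the algebra is type F_4.

F_4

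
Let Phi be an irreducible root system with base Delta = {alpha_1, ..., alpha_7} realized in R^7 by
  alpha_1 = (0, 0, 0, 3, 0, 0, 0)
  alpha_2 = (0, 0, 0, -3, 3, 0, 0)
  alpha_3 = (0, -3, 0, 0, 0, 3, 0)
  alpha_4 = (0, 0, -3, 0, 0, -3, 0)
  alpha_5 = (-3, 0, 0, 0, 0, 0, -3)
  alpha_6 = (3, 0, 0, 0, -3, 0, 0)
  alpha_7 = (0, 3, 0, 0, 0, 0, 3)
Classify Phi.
B_7 (so(15))

Compute the Cartan integers a_ij = 2(alpha_i, alpha_j)/(alpha_j, alpha_j); the resulting 7x7 Cartan matrix is
[[2, -1, 0, 0, 0, 0, 0], [-2, 2, 0, 0, 0, -1, 0], [0, 0, 2, -1, 0, 0, -1], [0, 0, -1, 2, 0, 0, 0], [0, 0, 0, 0, 2, -1, -1], [0, -1, 0, 0, -1, 2, 0], [0, 0, -1, 0, -1, 0, 2]].
The roots have two lengths (squared-length ratio 2:1); the short ones are alpha_{1}. The associated Dynkin diagram is a chain of 7 nodes with a double edge at one end; the terminal node there is the unique short simple root (B_7), so the type is B_7 (the algebra so(15)).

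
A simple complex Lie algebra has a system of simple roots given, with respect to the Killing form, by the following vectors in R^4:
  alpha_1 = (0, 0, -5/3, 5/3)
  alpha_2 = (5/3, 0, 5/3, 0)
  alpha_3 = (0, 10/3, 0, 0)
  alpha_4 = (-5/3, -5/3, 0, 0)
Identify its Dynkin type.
Compute the Cartan integers a_ij = 2(alpha_i, alpha_j)/(alpha_j, alpha_j); the resulting 4x4 Cartan matrix is
[[2, -1, 0, 0], [-1, 2, 0, -1], [0, 0, 2, -2], [0, -1, -1, 2]].
The roots have two lengths (squared-length ratio 2:1); the short ones are alpha_{1,2,4}. The associated Dynkin diagram is a chain of 4 nodes with a double edge at one end; the terminal node there is the unique long simple root (C_4), so the type is C_4 (the algebra sp(8)).

C4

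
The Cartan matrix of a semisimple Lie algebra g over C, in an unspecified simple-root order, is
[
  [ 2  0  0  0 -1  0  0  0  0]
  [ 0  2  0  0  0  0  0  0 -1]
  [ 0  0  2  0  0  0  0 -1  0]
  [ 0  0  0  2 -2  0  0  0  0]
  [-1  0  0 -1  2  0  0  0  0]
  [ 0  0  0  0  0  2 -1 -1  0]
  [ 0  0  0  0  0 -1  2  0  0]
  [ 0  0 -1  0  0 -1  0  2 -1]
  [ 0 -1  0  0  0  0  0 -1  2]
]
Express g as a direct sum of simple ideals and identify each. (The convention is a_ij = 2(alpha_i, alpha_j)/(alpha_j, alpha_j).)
type C_3 ⊕ type E_6

The diagram associated to this matrix has two connected components: the simple roots {alpha_1, alpha_4, alpha_5} form a chain of 3 nodes with a double edge at one end; the terminal node there is the unique long simple root (C_3), and {alpha_2, alpha_3, alpha_6, alpha_7, alpha_8, alpha_9} form a chain of 5 nodes with one extra node attached to the third node from one end (E_6). A semisimple Lie algebra decomposes uniquely as the direct sum of simple ideals, one per connected component of its Dynkin diagram, so g ≅ C_3 ⊕ E_6 (dimension 21 + 78 = 99).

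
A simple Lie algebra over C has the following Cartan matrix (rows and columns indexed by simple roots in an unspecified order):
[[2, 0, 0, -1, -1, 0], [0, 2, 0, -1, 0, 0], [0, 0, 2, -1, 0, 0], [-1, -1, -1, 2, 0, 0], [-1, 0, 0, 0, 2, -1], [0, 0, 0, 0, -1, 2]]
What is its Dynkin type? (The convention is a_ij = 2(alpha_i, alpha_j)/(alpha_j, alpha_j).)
The matrix has rank 6 with 2's on the diagonal. Reading the off-diagonal entries as Dynkin edges (a single edge where a_ij = a_ji = -1; a double or triple edge where a_ij * a_ji = 2 or 3), the diagram is a chain of 4 nodes with a fork of two nodes at one end (D_6). One simple-root ordering that puts it in standard form is (alpha_6, alpha_5, alpha_1, alpha_4, alpha_2, alpha_3). So the algebra is type D_6, i.e. so(12).

D_6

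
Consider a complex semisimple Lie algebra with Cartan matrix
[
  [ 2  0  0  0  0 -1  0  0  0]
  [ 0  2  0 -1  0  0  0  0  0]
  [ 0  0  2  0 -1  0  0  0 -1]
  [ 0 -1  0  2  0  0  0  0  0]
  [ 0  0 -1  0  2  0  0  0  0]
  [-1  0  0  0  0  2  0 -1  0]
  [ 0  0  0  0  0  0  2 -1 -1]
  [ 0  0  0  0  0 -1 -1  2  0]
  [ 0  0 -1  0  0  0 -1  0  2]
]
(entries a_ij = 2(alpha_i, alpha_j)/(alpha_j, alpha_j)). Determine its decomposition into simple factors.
The diagram associated to this matrix has two connected components: the simple roots {alpha_2, alpha_4} form a chain of 2 nodes with single edges (A_2), and {alpha_1, alpha_3, alpha_5, alpha_6, alpha_7, alpha_8, alpha_9} form a chain of 7 nodes with single edges (A_7). A semisimple Lie algebra decomposes uniquely as the direct sum of simple ideals, one per connected component of its Dynkin diagram, so g ≅ A_2 ⊕ A_7 (dimension 8 + 63 = 71).

type A_2 + type A_7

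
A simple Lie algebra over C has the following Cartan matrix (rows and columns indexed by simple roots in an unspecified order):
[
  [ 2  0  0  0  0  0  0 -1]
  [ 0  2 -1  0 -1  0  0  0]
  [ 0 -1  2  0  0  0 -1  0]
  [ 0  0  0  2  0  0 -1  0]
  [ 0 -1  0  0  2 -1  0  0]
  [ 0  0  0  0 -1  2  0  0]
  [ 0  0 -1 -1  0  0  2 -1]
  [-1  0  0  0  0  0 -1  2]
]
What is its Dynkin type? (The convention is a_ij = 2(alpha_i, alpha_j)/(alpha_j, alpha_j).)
E_8

The matrix has rank 8 with 2's on the diagonal. Reading the off-diagonal entries as Dynkin edges (a single edge where a_ij = a_ji = -1; a double or triple edge where a_ij * a_ji = 2 or 3), the diagram is a chain of 7 nodes with one extra node attached to the third node from one end (E_8). One simple-root ordering that puts it in standard form is (alpha_1, alpha_4, alpha_8, alpha_7, alpha_3, alpha_2, alpha_5, alpha_6). So the algebra is type E_8.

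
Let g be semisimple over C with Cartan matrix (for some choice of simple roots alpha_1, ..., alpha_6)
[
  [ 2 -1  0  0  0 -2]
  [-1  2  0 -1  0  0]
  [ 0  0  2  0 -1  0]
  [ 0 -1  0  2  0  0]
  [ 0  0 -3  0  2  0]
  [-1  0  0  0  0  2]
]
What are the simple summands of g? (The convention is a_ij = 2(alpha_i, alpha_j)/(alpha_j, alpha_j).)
The diagram associated to this matrix has two connected components: the simple roots {alpha_1, alpha_2, alpha_4, alpha_6} form a chain of 4 nodes with a double edge at one end; the terminal node there is the unique short simple root (B_4), and {alpha_3, alpha_5} form two nodes joined by a triple edge (G_2). A semisimple Lie algebra decomposes uniquely as the direct sum of simple ideals, one per connected component of its Dynkin diagram, so g ≅ B_4 ⊕ G_2 (dimension 36 + 14 = 50).

B4 + G2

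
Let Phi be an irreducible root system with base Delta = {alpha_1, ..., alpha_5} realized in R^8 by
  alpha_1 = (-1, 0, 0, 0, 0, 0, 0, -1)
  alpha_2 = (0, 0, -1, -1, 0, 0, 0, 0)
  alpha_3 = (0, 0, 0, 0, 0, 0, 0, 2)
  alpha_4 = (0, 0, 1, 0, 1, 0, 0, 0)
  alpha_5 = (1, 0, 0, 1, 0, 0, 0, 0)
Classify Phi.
type C_5

Compute the Cartan integers a_ij = 2(alpha_i, alpha_j)/(alpha_j, alpha_j); the resulting 5x5 Cartan matrix is
[[2, 0, -1, 0, -1], [0, 2, 0, -1, -1], [-2, 0, 2, 0, 0], [0, -1, 0, 2, 0], [-1, -1, 0, 0, 2]].
The roots have two lengths (squared-length ratio 2:1); the short ones are alpha_{1,2,4,5}. The associated Dynkin diagram is a chain of 5 nodes with a double edge at one end; the terminal node there is the unique long simple root (C_5), so the type is C_5 (the algebra sp(10)).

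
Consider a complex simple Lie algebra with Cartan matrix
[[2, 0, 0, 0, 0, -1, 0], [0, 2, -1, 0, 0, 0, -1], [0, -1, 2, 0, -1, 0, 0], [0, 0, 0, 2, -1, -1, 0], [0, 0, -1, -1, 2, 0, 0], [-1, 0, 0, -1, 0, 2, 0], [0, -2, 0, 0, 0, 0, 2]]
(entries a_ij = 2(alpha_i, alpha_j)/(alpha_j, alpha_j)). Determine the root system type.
C_7

The matrix has rank 7 with 2's on the diagonal. Reading the off-diagonal entries as Dynkin edges (a single edge where a_ij = a_ji = -1; a double or triple edge where a_ij * a_ji = 2 or 3), the diagram is a chain of 7 nodes with a double edge at one end; the terminal node there is the unique long simple root (C_7). One simple-root ordering that puts it in standard form is (alpha_1, alpha_6, alpha_4, alpha_5, alpha_3, alpha_2, alpha_7). So the algebra is type C_7, i.e. sp(14).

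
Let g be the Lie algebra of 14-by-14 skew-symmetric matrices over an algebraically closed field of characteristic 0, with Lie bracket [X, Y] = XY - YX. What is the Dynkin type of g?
D7

This is so(14) with 14 even, which has dimension 14(14-1)/2 = 91 and rank 14/2 = 7. In the classification of classical Lie algebras, the orthogonal algebra so(2n) in an even number of variables has type D_n; here n = 7, so the Dynkin diagram is a chain of 5 nodes with a fork of two nodes at one end (D_7). Hence the type is D_7.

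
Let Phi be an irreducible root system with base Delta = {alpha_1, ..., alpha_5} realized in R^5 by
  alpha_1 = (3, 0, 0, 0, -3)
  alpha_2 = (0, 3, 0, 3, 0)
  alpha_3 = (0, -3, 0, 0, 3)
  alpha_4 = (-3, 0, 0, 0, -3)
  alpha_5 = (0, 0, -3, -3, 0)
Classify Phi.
Compute the Cartan integers a_ij = 2(alpha_i, alpha_j)/(alpha_j, alpha_j); the resulting 5x5 Cartan matrix is
[[2, 0, -1, 0, 0], [0, 2, -1, 0, -1], [-1, -1, 2, -1, 0], [0, 0, -1, 2, 0], [0, -1, 0, 0, 2]].
All simple roots have the same length, so the diagram is simply laced. The associated Dynkin diagram is a chain of 3 nodes with a fork of two nodes at one end (D_5), so the type is D_5 (the algebra so(10)).

type D_5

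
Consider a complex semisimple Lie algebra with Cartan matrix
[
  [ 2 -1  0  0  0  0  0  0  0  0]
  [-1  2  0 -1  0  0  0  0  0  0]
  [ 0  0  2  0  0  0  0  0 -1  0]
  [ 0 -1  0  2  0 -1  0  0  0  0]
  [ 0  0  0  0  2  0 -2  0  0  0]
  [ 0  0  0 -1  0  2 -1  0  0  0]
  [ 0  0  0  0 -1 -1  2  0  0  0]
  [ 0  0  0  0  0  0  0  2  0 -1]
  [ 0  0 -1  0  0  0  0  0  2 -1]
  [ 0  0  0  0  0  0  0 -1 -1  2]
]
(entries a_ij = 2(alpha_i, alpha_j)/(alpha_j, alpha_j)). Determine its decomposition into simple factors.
The diagram associated to this matrix has two connected components: the simple roots {alpha_3, alpha_8, alpha_9, alpha_10} form a chain of 4 nodes with single edges (A_4), and {alpha_1, alpha_2, alpha_4, alpha_5, alpha_6, alpha_7} form a chain of 6 nodes with a double edge at one end; the terminal node there is the unique long simple root (C_6). A semisimple Lie algebra decomposes uniquely as the direct sum of simple ideals, one per connected component of its Dynkin diagram, so g ≅ A_4 ⊕ C_6 (dimension 24 + 78 = 102).

A4 ⊕ C6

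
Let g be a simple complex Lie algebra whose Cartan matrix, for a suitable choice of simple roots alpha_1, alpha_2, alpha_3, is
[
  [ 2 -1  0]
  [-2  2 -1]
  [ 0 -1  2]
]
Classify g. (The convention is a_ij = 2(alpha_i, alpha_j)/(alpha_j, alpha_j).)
B_3 (so(7))

The matrix has rank 3 with 2's on the diagonal. Reading the off-diagonal entries as Dynkin edges (a single edge where a_ij = a_ji = -1; a double or triple edge where a_ij * a_ji = 2 or 3), the diagram is a chain of 3 nodes with a double edge at one end; the terminal node there is the unique short simple root (B_3). One simple-root ordering that puts it in standard form is (alpha_3, alpha_2, alpha_1). So the algebra is type B_3, i.e. so(7).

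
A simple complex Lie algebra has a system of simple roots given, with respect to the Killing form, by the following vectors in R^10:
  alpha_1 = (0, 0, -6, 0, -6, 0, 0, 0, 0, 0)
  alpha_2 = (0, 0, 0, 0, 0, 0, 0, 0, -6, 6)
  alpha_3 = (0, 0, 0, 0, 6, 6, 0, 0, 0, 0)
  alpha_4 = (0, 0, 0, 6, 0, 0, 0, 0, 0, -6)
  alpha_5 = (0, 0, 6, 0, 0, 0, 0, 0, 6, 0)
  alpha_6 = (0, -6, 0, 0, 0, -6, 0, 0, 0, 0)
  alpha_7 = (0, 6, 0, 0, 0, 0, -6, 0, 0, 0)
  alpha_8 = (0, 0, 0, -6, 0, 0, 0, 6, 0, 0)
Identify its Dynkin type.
Compute the Cartan integers a_ij = 2(alpha_i, alpha_j)/(alpha_j, alpha_j); the resulting 8x8 Cartan matrix is
[[2, 0, -1, 0, -1, 0, 0, 0], [0, 2, 0, -1, -1, 0, 0, 0], [-1, 0, 2, 0, 0, -1, 0, 0], [0, -1, 0, 2, 0, 0, 0, -1], [-1, -1, 0, 0, 2, 0, 0, 0], [0, 0, -1, 0, 0, 2, -1, 0], [0, 0, 0, 0, 0, -1, 2, 0], [0, 0, 0, -1, 0, 0, 0, 2]].
All simple roots have the same length, so the diagram is simply laced. The associated Dynkin diagram is a chain of 8 nodes with single edges (A_8), so the type is A_8 (the algebra sl(9)).

A8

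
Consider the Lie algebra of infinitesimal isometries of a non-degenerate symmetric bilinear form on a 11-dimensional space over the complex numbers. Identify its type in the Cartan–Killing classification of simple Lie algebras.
B_5

This is so(11) with 11 odd, which has dimension 11(11-1)/2 = 55 and rank (11-1)/2 = 5. In the classification of classical Lie algebras, the orthogonal algebra so(2n+1) in an odd number of variables has type B_n; here n = 5, so the Dynkin diagram is a chain of 5 nodes with a double edge at one end; the terminal node there is the unique short simple root (B_5). Hence the type is B_5.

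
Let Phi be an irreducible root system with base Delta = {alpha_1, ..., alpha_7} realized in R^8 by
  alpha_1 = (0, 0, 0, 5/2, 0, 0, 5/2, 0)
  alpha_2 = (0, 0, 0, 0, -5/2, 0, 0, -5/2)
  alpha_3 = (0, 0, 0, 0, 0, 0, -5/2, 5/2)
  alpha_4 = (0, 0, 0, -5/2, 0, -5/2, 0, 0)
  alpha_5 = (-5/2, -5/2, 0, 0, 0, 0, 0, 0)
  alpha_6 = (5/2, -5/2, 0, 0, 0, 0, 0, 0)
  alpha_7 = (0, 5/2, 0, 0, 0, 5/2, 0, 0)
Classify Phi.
D7

Compute the Cartan integers a_ij = 2(alpha_i, alpha_j)/(alpha_j, alpha_j); the resulting 7x7 Cartan matrix is
[[2, 0, -1, -1, 0, 0, 0], [0, 2, -1, 0, 0, 0, 0], [-1, -1, 2, 0, 0, 0, 0], [-1, 0, 0, 2, 0, 0, -1], [0, 0, 0, 0, 2, 0, -1], [0, 0, 0, 0, 0, 2, -1], [0, 0, 0, -1, -1, -1, 2]].
All simple roots have the same length, so the diagram is simply laced. The associated Dynkin diagram is a chain of 5 nodes with a fork of two nodes at one end (D_7), so the type is D_7 (the algebra so(14)).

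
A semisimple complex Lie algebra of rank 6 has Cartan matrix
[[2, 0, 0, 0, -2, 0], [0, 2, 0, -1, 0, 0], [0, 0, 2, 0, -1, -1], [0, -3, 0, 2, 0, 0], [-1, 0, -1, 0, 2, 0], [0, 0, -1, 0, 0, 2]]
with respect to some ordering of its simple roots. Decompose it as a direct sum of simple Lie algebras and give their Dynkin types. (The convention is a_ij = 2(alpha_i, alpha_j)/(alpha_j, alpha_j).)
The diagram associated to this matrix has two connected components: the simple roots {alpha_1, alpha_3, alpha_5, alpha_6} form a chain of 4 nodes with a double edge at one end; the terminal node there is the unique long simple root (C_4), and {alpha_2, alpha_4} form two nodes joined by a triple edge (G_2). A semisimple Lie algebra decomposes uniquely as the direct sum of simple ideals, one per connected component of its Dynkin diagram, so g ≅ C_4 ⊕ G_2 (dimension 36 + 14 = 50).

C_4 ⊕ G_2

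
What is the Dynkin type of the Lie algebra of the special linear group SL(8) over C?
A_7 (sl(8))

This is sl(8), which has dimension 8^2 - 1 = 63 and rank 8 - 1 = 7 (a Cartan subalgebra is the diagonal traceless matrices). In the classification of classical Lie algebras, the special linear algebra sl(n+1) has type A_n; here n = 7, so the Dynkin diagram is a chain of 7 nodes with single edges (A_7). Hence the type is A_7.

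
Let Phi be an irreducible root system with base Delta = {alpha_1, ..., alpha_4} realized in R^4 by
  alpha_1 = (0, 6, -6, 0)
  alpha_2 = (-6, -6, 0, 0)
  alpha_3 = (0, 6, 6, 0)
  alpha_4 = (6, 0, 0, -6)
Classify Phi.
D_4 (so(8))

Compute the Cartan integers a_ij = 2(alpha_i, alpha_j)/(alpha_j, alpha_j); the resulting 4x4 Cartan matrix is
[[2, -1, 0, 0], [-1, 2, -1, -1], [0, -1, 2, 0], [0, -1, 0, 2]].
All simple roots have the same length, so the diagram is simply laced. The associated Dynkin diagram is a chain of 2 nodes with a fork of two nodes at one end (D_4), so the type is D_4 (the algebra so(8)).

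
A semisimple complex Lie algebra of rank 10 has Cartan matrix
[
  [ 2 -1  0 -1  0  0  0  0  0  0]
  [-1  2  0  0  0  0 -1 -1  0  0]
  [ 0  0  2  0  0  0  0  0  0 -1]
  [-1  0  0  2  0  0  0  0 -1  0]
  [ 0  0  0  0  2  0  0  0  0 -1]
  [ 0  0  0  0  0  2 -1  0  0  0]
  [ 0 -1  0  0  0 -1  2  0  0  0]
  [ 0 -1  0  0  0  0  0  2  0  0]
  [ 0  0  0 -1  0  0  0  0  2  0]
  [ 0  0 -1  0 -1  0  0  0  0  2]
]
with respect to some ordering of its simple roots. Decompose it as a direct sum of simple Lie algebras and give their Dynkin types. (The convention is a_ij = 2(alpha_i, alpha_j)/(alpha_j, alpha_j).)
The diagram associated to this matrix has two connected components: the simple roots {alpha_3, alpha_5, alpha_10} form a chain of 3 nodes with single edges (A_3), and {alpha_1, alpha_2, alpha_4, alpha_6, alpha_7, alpha_8, alpha_9} form a chain of 6 nodes with one extra node attached to the third node from one end (E_7). A semisimple Lie algebra decomposes uniquely as the direct sum of simple ideals, one per connected component of its Dynkin diagram, so g ≅ A_3 ⊕ E_7 (dimension 15 + 133 = 148).

A3 ⊕ E7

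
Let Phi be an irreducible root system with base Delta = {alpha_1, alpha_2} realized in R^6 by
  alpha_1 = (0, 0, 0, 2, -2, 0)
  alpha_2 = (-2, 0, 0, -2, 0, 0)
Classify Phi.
A_2 (sl(3))

Compute the Cartan integers a_ij = 2(alpha_i, alpha_j)/(alpha_j, alpha_j); the resulting 2x2 Cartan matrix is
[[2, -1], [-1, 2]].
All simple roots have the same length, so the diagram is simply laced. The associated Dynkin diagram is a chain of 2 nodes with single edges (A_2), so the type is A_2 (the algebra sl(3)).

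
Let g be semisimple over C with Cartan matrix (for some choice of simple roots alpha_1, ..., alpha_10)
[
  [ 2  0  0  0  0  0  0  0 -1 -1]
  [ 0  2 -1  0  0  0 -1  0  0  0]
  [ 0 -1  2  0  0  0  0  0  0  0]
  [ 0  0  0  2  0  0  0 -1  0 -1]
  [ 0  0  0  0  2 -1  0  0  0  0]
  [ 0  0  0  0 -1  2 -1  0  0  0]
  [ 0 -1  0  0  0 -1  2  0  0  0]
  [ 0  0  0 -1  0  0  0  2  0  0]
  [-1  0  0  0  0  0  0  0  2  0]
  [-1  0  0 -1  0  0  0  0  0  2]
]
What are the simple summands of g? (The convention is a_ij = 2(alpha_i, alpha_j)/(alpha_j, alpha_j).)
A_5 ⊕ A_5

The diagram associated to this matrix has two connected components: the simple roots {alpha_1, alpha_4, alpha_8, alpha_9, alpha_10} form a chain of 5 nodes with single edges (A_5), and {alpha_2, alpha_3, alpha_5, alpha_6, alpha_7} form a chain of 5 nodes with single edges (A_5). A semisimple Lie algebra decomposes uniquely as the direct sum of simple ideals, one per connected component of its Dynkin diagram, so g ≅ A_5 ⊕ A_5 (dimension 35 + 35 = 70).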